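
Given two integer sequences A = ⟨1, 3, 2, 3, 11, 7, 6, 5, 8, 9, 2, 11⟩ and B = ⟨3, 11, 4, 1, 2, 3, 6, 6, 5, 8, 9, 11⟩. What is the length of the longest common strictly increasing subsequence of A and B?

For each value that appears in both, track the longest common increasing run ending there.
The best achievable length is 7; one witness is 1, 2, 3, 6, 8, 9, 11 (A-positions 1,3,4,7,9,10,12, B-positions 4,5,6,7,10,11,12).

7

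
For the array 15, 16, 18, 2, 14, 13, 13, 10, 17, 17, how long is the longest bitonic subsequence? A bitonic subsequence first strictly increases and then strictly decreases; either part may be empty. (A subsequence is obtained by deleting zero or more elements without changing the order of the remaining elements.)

6

Let inc[i] be the LIS ending at i and dec[i] the longest strictly decreasing subsequence starting at i. inc = [1, 2, 3, 1, 2, 2, 2, 2, 3, 3], dec = [4, 4, 4, 1, 3, 2, 2, 1, 1, 1].
max_i inc[i]+dec[i]−1 = 6, with one witness 15, 16, 18, 14, 13, 10.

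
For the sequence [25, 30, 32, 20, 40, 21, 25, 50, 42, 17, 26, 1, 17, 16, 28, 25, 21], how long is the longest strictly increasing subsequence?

Let dp[i] be the longest increasing subsequence ending at position i. Then dp = [1, 2, 3, 1, 4, 2, 3, 5, 5, 1, 4, 1, 2, 2, 5, 3, 3].
The maximum is 5; one witness is 25, 30, 32, 40, 50 at positions 1,2,3,5,8.

5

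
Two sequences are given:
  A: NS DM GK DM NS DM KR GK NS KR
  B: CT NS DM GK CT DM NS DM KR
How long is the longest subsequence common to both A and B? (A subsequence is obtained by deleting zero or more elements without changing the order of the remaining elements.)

7

Backtracking the LCS table gives one alignment: NS (A1,B2) → DM (A2,B3) → GK (A3,B4) → DM (A4,B6) → NS (A5,B7) → DM (A6,B8) → KR (A10,B9).
So the longest common subsequence has length 7.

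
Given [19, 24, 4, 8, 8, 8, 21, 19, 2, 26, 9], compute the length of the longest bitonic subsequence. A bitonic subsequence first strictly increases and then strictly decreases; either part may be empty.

5

Let inc[i] be the LIS ending at i and dec[i] the longest strictly decreasing subsequence starting at i. inc = [1, 2, 1, 2, 2, 2, 3, 3, 1, 4, 3], dec = [3, 4, 2, 2, 2, 2, 3, 2, 1, 2, 1].
max_i inc[i]+dec[i]−1 = 5, with one witness 19, 24, 21, 19, 9.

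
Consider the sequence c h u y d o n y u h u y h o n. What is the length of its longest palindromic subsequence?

Using dp[i][j] = 2 + dp[i+1][j−1] if the ends match, else max(dp[i+1][j], dp[i][j−1]):
dp[1][15] = 7. A witness is nyuhuyn at positions 7,8,9,10,11,12,15.

7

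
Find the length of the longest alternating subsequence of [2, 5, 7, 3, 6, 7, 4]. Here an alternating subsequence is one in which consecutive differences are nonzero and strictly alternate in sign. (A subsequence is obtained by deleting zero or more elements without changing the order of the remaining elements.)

5

A longest alternating subsequence is 2, 5, 3, 6, 4 (positions 1,2,4,5,7); its 4 consecutive differences strictly alternate in sign, and length 5 is optimal.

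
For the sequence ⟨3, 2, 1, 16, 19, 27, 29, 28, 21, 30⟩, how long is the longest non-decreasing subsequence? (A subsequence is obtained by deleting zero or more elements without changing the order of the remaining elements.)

6

Scanning left to right, the best length ending at each element is: 3→1, 2→1, 1→1, 16→2, 19→3, 27→4, 29→5, 28→5, 21→4, 30→6.
So the longest non-decreasing subsequence has length 6, e.g. 3, 16, 19, 27, 29, 30.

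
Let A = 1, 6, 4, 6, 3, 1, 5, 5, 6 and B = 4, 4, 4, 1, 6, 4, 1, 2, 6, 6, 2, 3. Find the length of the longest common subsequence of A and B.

A longest common subsequence is 1, 6, 4, 6, 3 (length 5); the LCS DP confirms no longer common subsequence exists.

5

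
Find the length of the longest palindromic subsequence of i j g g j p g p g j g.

7

Using dp[i][j] = 2 + dp[i+1][j−1] if the ends match, else max(dp[i+1][j], dp[i][j−1]):
dp[1][11] = 7. A witness is gjgpgjg at positions 3,5,7,8,9,10,11.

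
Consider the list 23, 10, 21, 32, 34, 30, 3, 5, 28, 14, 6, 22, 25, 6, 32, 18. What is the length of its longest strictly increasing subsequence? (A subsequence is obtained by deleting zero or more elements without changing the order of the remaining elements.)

6

Let dp[i] be the longest increasing subsequence ending at position i. Then dp = [1, 1, 2, 3, 4, 3, 1, 2, 3, 3, 3, 4, 5, 3, 6, 4].
The maximum is 6; one witness is 3, 5, 14, 22, 25, 32 at positions 7,8,10,12,13,15.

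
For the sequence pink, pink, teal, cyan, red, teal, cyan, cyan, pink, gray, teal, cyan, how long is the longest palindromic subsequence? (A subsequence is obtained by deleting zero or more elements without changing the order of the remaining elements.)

6

Using dp[i][j] = 2 + dp[i+1][j−1] if the ends match, else max(dp[i+1][j], dp[i][j−1]):
dp[1][12] = 6. A witness is cyan teal cyan cyan teal cyan at positions 4,6,7,8,11,12.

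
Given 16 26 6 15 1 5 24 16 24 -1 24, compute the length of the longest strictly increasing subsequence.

4

One longest increasing subsequence is 6, 15, 16, 24 (positions 3,4,8,9), of length 4; no longer one exists.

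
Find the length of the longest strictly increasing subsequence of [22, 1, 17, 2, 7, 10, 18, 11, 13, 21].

Let dp[i] be the longest increasing subsequence ending at position i. Then dp = [1, 1, 2, 2, 3, 4, 5, 5, 6, 7].
The maximum is 7; one witness is 1, 2, 7, 10, 11, 13, 21 at positions 2,4,5,6,8,9,10.

7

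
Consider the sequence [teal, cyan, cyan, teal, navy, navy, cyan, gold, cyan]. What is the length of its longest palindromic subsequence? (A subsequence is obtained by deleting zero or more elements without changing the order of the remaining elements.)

6

One longest palindromic subsequence is cyan cyan navy navy cyan cyan (positions 2,3,5,6,7,9); it reads the same forward and backward, and the interval DP gives dp[1][9] = 6.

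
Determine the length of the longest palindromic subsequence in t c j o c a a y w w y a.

6

One longest palindromic subsequence is aywwya (positions 6,8,9,10,11,12); it reads the same forward and backward, and the interval DP gives dp[1][12] = 6.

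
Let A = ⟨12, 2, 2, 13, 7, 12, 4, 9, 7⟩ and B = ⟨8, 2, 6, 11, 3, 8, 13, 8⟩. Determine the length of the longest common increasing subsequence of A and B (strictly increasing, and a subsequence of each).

A longest common strictly increasing subsequence is 2, 13 (length 2); it appears in order in both A and B, and no longer such subsequence exists.

2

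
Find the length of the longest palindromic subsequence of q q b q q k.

5

Using dp[i][j] = 2 + dp[i+1][j−1] if the ends match, else max(dp[i+1][j], dp[i][j−1]):
dp[1][6] = 5. A witness is qqbqq at positions 1,2,3,4,5.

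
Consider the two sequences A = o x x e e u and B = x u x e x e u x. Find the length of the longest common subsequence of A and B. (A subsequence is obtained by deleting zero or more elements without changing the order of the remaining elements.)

5

Backtracking the LCS table gives one alignment: x (A2,B1) → x (A3,B3) → e (A4,B4) → e (A5,B6) → u (A6,B7).
So the longest common subsequence has length 5.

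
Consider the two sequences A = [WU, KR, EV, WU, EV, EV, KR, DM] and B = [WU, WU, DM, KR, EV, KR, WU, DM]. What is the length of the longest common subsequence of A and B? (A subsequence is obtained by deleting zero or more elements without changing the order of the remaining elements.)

5

Backtracking the LCS table gives one alignment: WU (A1,B2) → KR (A2,B4) → EV (A3,B5) → WU (A4,B7) → DM (A8,B8).
So the longest common subsequence has length 5.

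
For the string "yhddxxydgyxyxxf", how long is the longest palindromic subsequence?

Using dp[i][j] = 2 + dp[i+1][j−1] if the ends match, else max(dp[i+1][j], dp[i][j−1]):
dp[1][15] = 7. A witness is xxyxyxx at positions 5,6,7,11,12,13,14.

7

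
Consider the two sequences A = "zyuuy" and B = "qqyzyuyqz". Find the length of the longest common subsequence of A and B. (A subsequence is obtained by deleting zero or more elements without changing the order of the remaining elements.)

4

Backtracking the LCS table gives one alignment: z (A1,B4) → y (A2,B5) → u (A4,B6) → y (A5,B7).
So the longest common subsequence has length 4.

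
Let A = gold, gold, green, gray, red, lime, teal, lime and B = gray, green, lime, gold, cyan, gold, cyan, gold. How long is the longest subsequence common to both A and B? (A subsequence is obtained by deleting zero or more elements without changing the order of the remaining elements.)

Backtracking the LCS table gives one alignment: gold (A1,B6) → gold (A2,B8).
So the longest common subsequence has length 2.

2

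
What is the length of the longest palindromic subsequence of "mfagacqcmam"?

7

One longest palindromic subsequence is macqcam (positions 1,3,6,7,8,10,11); it reads the same forward and backward, and the interval DP gives dp[1][11] = 7.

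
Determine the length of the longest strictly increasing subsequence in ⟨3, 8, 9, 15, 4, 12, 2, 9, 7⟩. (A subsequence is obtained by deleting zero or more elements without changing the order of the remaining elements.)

One longest increasing subsequence is 3, 8, 9, 15 (positions 1,2,3,4), of length 4; no longer one exists.

4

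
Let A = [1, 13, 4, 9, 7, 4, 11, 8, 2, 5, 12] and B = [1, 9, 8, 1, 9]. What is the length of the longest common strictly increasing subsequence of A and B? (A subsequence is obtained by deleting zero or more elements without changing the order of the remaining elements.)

2

A longest common strictly increasing subsequence is 1, 9 (length 2); it appears in order in both A and B, and no longer such subsequence exists.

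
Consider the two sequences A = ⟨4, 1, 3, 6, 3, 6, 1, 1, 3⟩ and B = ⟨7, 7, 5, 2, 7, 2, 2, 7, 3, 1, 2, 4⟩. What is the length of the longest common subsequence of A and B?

2

A longest common subsequence is 3, 1 (length 2); the LCS DP confirms no longer common subsequence exists.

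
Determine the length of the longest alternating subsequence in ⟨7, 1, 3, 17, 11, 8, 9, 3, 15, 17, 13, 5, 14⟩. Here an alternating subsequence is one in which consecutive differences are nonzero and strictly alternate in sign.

9

Track the best alternating length ending on an up-step vs a down-step at each position: up/down = 1/1, 1/2, 3/2, 3/1, 3/4, 3/4, 5/4, 3/6, 7/4, 7/1, 7/8, 7/8, 9/8.
The maximum over both is 9; one such subsequence is 7, 1, 17, 8, 9, 3, 15, 13, 14.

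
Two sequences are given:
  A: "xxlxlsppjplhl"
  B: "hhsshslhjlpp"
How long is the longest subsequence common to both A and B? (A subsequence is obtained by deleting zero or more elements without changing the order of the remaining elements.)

Backtracking the LCS table gives one alignment: l (A3,B7) → l (A5,B10) → p (A8,B11) → p (A10,B12).
So the longest common subsequence has length 4.

4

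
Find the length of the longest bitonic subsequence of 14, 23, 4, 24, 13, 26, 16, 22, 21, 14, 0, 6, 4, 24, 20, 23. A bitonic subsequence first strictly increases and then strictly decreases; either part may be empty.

One longest bitonic subsequence is 14, 23, 24, 26, 22, 21, 14, 6, 4 (positions 1,2,4,6,8,9,10,12,13): it rises to 26 then falls. Length 9 is optimal.

9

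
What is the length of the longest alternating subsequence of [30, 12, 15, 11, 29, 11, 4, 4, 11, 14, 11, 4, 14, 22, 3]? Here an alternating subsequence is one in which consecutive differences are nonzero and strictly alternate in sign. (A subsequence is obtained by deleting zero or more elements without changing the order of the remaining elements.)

10

A longest alternating subsequence is 30, 12, 15, 11, 29, 11, 14, 11, 14, 3 (positions 1,2,3,4,5,6,10,11,13,15); its 9 consecutive differences strictly alternate in sign, and length 10 is optimal.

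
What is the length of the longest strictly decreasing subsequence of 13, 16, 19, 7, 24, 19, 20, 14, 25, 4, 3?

Let dp[i] be the longest decreasing subsequence ending at position i. Then dp = [1, 1, 1, 2, 1, 2, 2, 3, 1, 4, 5].
The maximum is 5; one witness is 24, 19, 14, 4, 3 at positions 5,6,8,10,11.

5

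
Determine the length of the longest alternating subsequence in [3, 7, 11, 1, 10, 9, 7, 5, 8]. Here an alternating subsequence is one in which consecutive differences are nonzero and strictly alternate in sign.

6

Track the best alternating length ending on an up-step vs a down-step at each position: up/down = 1/1, 2/1, 2/1, 1/3, 4/3, 4/5, 4/5, 4/5, 6/5.
The maximum over both is 6; one such subsequence is 3, 7, 1, 10, 7, 8.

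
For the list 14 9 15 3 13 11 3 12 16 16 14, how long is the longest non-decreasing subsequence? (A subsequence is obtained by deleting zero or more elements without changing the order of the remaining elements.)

5

Let dp[i] be the longest non-decreasing subsequence ending at position i. Then dp = [1, 1, 2, 1, 2, 2, 2, 3, 4, 5, 4].
The maximum is 5; one witness is 9, 11, 12, 16, 16 at positions 2,6,8,9,10.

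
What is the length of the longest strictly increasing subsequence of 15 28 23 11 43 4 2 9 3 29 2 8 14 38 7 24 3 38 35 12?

6

Scanning left to right, the best length ending at each element is: 15→1, 28→2, 23→2, 11→1, 43→3, 4→1, 2→1, 9→2, 3→2, 29→3, 2→1, 8→3, 14→4, 38→5, 7→3, 24→5, 3→2, 38→6, 35→6, 12→4.
So the longest increasing subsequence has length 6, e.g. 2, 3, 8, 14, 24, 38.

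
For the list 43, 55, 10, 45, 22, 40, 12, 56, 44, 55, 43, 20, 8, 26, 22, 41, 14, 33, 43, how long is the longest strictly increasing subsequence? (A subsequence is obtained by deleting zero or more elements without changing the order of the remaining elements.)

6

Scanning left to right, the best length ending at each element is: 43→1, 55→2, 10→1, 45→2, 22→2, 40→3, 12→2, 56→4, 44→4, 55→5, 43→4, 20→3, 8→1, 26→4, 22→4, 41→5, 14→3, 33→5, 43→6.
So the longest increasing subsequence has length 6, e.g. 10, 12, 20, 26, 41, 43.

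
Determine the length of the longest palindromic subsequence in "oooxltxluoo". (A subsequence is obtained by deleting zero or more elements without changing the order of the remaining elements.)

One longest palindromic subsequence is oolxloo (positions 1,2,5,7,8,10,11); it reads the same forward and backward, and the interval DP gives dp[1][11] = 7.

7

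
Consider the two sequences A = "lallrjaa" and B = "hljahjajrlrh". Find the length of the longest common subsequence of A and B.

Backtracking the LCS table gives one alignment: l (A1,B2) → a (A2,B7) → l (A4,B10) → r (A5,B11).
So the longest common subsequence has length 4.

4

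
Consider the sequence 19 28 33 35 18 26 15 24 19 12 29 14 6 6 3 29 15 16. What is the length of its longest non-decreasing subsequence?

4

Let dp[i] be the longest non-decreasing subsequence ending at position i. Then dp = [1, 2, 3, 4, 1, 2, 1, 2, 2, 1, 3, 2, 1, 2, 1, 4, 3, 4].
The maximum is 4; one witness is 19, 28, 33, 35 at positions 1,2,3,4.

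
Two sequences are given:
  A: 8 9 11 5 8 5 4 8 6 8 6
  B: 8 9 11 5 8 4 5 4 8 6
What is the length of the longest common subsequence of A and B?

A longest common subsequence is 8, 9, 11, 5, 8, 5, 4, 8, 6 (length 9); the LCS DP confirms no longer common subsequence exists.

9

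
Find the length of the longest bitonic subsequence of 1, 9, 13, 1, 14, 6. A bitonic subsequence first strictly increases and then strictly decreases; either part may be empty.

5

Let inc[i] be the LIS ending at i and dec[i] the longest strictly decreasing subsequence starting at i. inc = [1, 2, 3, 1, 4, 2], dec = [1, 2, 2, 1, 2, 1].
max_i inc[i]+dec[i]−1 = 5, with one witness 1, 9, 13, 14, 6.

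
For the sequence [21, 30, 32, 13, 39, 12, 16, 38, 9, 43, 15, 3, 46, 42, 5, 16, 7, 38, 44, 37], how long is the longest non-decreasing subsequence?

6

One longest non-decreasing subsequence is 21, 30, 32, 39, 43, 46 (positions 1,2,3,5,10,13), of length 6; no longer one exists.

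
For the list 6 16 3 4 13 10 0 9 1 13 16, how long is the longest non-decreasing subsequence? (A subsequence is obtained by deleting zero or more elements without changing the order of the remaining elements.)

5

One longest non-decreasing subsequence is 3, 4, 13, 13, 16 (positions 3,4,5,10,11), of length 5; no longer one exists.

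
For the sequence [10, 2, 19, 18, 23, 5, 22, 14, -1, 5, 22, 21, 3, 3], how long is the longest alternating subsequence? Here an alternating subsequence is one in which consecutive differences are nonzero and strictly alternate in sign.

10

Track the best alternating length ending on an up-step vs a down-step at each position: up/down = 1/1, 1/2, 3/1, 3/4, 5/1, 3/6, 7/6, 7/8, 1/8, 9/8, 9/6, 9/10, 9/10, 9/10.
The maximum over both is 10; one such subsequence is 10, 2, 19, 18, 23, 5, 22, 14, 22, 21.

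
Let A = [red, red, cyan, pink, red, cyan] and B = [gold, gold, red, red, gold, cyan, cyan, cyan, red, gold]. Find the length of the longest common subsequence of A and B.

Backtracking the LCS table gives one alignment: red (A1,B3) → red (A2,B4) → cyan (A3,B8) → red (A5,B9).
So the longest common subsequence has length 4.

4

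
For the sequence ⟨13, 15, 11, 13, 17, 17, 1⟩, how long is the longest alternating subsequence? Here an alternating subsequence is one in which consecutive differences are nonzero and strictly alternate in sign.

Track the best alternating length ending on an up-step vs a down-step at each position: up/down = 1/1, 2/1, 1/3, 4/3, 4/1, 4/1, 1/5.
The maximum over both is 5; one such subsequence is 13, 15, 11, 13, 1.

5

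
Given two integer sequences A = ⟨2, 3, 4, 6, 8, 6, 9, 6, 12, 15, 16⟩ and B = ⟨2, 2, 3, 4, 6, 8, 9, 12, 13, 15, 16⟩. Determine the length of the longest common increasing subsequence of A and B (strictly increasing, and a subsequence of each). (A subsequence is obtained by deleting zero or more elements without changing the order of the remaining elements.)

9

For each value that appears in both, track the longest common increasing run ending there.
The best achievable length is 9; one witness is 2, 3, 4, 6, 8, 9, 12, 15, 16 (A-positions 1,2,3,4,5,7,9,10,11, B-positions 1,3,4,5,6,7,8,10,11).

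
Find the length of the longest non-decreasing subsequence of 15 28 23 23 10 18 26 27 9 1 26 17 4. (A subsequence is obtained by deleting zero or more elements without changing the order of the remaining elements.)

5

One longest non-decreasing subsequence is 15, 23, 23, 26, 27 (positions 1,3,4,7,8), of length 5; no longer one exists.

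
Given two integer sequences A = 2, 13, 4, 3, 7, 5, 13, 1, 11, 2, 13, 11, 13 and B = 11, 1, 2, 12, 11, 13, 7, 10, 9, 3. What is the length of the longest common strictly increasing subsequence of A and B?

A longest common strictly increasing subsequence is 1, 2, 11, 13 (length 4); it appears in order in both A and B, and no longer such subsequence exists.

4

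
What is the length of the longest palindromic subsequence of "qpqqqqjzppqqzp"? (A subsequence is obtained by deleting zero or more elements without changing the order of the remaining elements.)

8

One longest palindromic subsequence is pqqppqqp (positions 2,5,6,9,10,11,12,14); it reads the same forward and backward, and the interval DP gives dp[1][14] = 8.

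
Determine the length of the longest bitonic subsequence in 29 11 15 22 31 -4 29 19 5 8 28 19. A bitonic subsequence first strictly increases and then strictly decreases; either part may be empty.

7

Let inc[i] be the LIS ending at i and dec[i] the longest strictly decreasing subsequence starting at i. inc = [1, 1, 2, 3, 4, 1, 4, 3, 2, 3, 4, 4], dec = [4, 2, 2, 3, 4, 1, 3, 2, 1, 1, 2, 1].
max_i inc[i]+dec[i]−1 = 7, with one witness 11, 15, 22, 31, 29, 28, 19.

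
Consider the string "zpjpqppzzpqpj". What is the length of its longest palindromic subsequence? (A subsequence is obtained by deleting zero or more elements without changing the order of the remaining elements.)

10

Using dp[i][j] = 2 + dp[i+1][j−1] if the ends match, else max(dp[i+1][j], dp[i][j−1]):
dp[1][13] = 10. A witness is jpqpzzpqpj at positions 3,4,5,6,8,9,10,11,12,13.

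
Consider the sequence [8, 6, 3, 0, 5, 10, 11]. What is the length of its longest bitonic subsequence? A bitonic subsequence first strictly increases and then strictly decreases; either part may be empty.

One longest bitonic subsequence is 8, 6, 3, 0 (positions 1,2,3,4): it rises to 8 then falls. Length 4 is optimal.

4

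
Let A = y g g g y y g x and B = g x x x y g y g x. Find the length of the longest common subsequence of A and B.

5

A longest common subsequence is ygygx (length 5); the LCS DP confirms no longer common subsequence exists.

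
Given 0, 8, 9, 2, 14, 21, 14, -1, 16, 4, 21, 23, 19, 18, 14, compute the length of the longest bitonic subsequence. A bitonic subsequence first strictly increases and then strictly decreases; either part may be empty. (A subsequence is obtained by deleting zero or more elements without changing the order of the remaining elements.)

Let inc[i] be the LIS ending at i and dec[i] the longest strictly decreasing subsequence starting at i. inc = [1, 2, 3, 2, 4, 5, 4, 1, 5, 3, 6, 7, 6, 6, 4], dec = [2, 3, 3, 2, 2, 4, 2, 1, 2, 1, 4, 4, 3, 2, 1].
max_i inc[i]+dec[i]−1 = 10, with one witness 0, 8, 9, 14, 16, 21, 23, 19, 18, 14.

10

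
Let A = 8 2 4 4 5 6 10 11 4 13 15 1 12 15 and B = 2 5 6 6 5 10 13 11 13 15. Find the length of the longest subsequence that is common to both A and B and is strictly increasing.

7

For each value that appears in both, track the longest common increasing run ending there.
The best achievable length is 7; one witness is 2, 5, 6, 10, 11, 13, 15 (A-positions 2,5,6,7,8,10,11, B-positions 1,2,3,6,8,9,10).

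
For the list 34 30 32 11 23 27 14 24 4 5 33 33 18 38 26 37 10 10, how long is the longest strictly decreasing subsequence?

Let dp[i] be the longest decreasing subsequence ending at position i. Then dp = [1, 2, 2, 3, 3, 3, 4, 4, 5, 5, 2, 2, 5, 1, 4, 2, 6, 6].
The maximum is 6; one witness is 34, 30, 27, 24, 18, 10 at positions 1,2,6,8,13,17.

6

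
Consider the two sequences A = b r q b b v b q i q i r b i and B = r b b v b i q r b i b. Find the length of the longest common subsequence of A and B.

Backtracking the LCS table gives one alignment: r (A2,B1) → b (A4,B2) → b (A5,B3) → v (A6,B4) → b (A7,B5) → i (A9,B6) → q (A10,B7) → r (A12,B8) → b (A13,B9) → i (A14,B10).
So the longest common subsequence has length 10.

10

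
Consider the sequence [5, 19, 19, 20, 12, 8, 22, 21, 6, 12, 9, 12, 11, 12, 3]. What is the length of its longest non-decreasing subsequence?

5

Let dp[i] be the longest non-decreasing subsequence ending at position i. Then dp = [1, 2, 3, 4, 2, 2, 5, 5, 2, 3, 3, 4, 4, 5, 1].
The maximum is 5; one witness is 5, 19, 19, 20, 22 at positions 1,2,3,4,7.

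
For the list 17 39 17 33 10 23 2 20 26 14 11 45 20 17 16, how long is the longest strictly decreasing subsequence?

Scanning left to right, the best length ending at each element is: 17→1, 39→1, 17→2, 33→2, 10→3, 23→3, 2→4, 20→4, 26→3, 14→5, 11→6, 45→1, 20→4, 17→5, 16→6.
So the longest decreasing subsequence has length 6, e.g. 39, 33, 23, 20, 14, 11.

6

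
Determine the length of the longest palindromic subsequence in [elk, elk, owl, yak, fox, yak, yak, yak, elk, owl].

One longest palindromic subsequence is owl yak yak yak yak owl (positions 3,4,6,7,8,10); it reads the same forward and backward, and the interval DP gives dp[1][10] = 6.

6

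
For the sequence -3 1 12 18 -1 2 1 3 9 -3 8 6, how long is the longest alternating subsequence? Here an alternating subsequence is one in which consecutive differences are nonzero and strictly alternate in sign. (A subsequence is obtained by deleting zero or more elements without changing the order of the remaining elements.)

A longest alternating subsequence is -3, 1, -1, 2, 1, 3, -3, 8, 6 (positions 1,2,5,6,7,8,10,11,12); its 8 consecutive differences strictly alternate in sign, and length 9 is optimal.

9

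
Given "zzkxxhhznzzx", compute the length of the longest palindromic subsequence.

6

Using dp[i][j] = 2 + dp[i+1][j−1] if the ends match, else max(dp[i+1][j], dp[i][j−1]):
dp[1][12] = 6. A witness is zzhhzz at positions 1,2,6,7,10,11.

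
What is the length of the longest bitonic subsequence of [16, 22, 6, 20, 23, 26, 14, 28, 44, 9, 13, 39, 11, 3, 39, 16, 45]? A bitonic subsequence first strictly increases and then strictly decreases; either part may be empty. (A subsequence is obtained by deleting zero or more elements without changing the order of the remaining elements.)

9

Let inc[i] be the LIS ending at i and dec[i] the longest strictly decreasing subsequence starting at i. inc = [1, 2, 1, 2, 3, 4, 2, 5, 6, 2, 3, 6, 3, 1, 6, 4, 7], dec = [5, 6, 2, 5, 5, 5, 4, 4, 4, 2, 3, 3, 2, 1, 2, 1, 1].
max_i inc[i]+dec[i]−1 = 9, with one witness 16, 22, 23, 26, 28, 44, 39, 11, 3.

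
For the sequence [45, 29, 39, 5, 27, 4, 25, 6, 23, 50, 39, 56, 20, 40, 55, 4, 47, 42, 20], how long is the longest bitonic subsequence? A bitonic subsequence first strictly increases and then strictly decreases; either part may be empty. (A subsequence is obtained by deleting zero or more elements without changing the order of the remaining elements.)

9

Let inc[i] be the LIS ending at i and dec[i] the longest strictly decreasing subsequence starting at i. inc = [1, 1, 2, 1, 2, 1, 2, 2, 3, 4, 4, 5, 3, 5, 6, 1, 6, 6, 3], dec = [7, 6, 6, 2, 5, 1, 4, 2, 3, 4, 3, 5, 2, 2, 4, 1, 3, 2, 1].
max_i inc[i]+dec[i]−1 = 9, with one witness 5, 6, 23, 50, 56, 55, 47, 42, 20.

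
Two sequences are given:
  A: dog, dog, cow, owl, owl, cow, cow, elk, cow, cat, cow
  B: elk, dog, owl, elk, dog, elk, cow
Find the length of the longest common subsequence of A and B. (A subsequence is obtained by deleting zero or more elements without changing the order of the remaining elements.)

A longest common subsequence is dog, dog, elk, cow (length 4); the LCS DP confirms no longer common subsequence exists.

4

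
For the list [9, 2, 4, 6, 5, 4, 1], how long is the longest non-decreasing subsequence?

One longest non-decreasing subsequence is 2, 4, 6 (positions 2,3,4), of length 3; no longer one exists.

3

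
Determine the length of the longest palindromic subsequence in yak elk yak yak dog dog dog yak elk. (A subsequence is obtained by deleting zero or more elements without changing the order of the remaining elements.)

7

Using dp[i][j] = 2 + dp[i+1][j−1] if the ends match, else max(dp[i+1][j], dp[i][j−1]):
dp[1][9] = 7. A witness is elk yak dog dog dog yak elk at positions 2,3,5,6,7,8,9.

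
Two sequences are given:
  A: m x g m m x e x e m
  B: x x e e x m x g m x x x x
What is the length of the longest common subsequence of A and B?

6

A longest common subsequence is mxgmxx (length 6); the LCS DP confirms no longer common subsequence exists.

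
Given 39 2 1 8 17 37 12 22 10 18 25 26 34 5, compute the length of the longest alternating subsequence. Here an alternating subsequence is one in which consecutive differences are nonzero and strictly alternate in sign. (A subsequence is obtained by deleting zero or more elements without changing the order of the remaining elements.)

A longest alternating subsequence is 39, 2, 17, 12, 22, 10, 18, 5 (positions 1,2,5,7,8,9,10,14); its 7 consecutive differences strictly alternate in sign, and length 8 is optimal.

8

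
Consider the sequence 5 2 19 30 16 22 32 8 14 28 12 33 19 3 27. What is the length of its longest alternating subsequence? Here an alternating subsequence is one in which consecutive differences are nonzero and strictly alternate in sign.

Track the best alternating length ending on an up-step vs a down-step at each position: up/down = 1/1, 1/2, 3/1, 3/1, 3/4, 5/4, 5/1, 3/6, 7/6, 7/6, 7/8, 9/1, 9/10, 3/10, 11/10.
The maximum over both is 11; one such subsequence is 5, 2, 19, 16, 22, 8, 14, 12, 33, 19, 27.

11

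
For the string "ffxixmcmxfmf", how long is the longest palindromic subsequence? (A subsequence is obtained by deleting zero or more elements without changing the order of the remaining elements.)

Using dp[i][j] = 2 + dp[i+1][j−1] if the ends match, else max(dp[i+1][j], dp[i][j−1]):
dp[1][12] = 9. A witness is ffxmcmxff at positions 1,2,3,6,7,8,9,10,12.

9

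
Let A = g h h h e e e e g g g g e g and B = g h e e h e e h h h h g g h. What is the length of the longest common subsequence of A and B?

8

Backtracking the LCS table gives one alignment: g (A1,B1) → h (A4,B2) → e (A5,B3) → e (A6,B4) → e (A7,B6) → e (A8,B7) → g (A9,B12) → g (A10,B13).
So the longest common subsequence has length 8.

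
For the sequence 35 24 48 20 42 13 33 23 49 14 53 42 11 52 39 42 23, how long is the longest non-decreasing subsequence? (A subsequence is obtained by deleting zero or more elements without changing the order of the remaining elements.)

Scanning left to right, the best length ending at each element is: 35→1, 24→1, 48→2, 20→1, 42→2, 13→1, 33→2, 23→2, 49→3, 14→2, 53→4, 42→3, 11→1, 52→4, 39→3, 42→4, 23→3.
So the longest non-decreasing subsequence has length 4, e.g. 35, 48, 49, 53.

4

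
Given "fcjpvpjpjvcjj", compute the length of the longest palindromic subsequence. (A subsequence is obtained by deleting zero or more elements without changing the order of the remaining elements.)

One longest palindromic subsequence is jvjpjvj (positions 3,5,7,8,9,10,13); it reads the same forward and backward, and the interval DP gives dp[1][13] = 7.

7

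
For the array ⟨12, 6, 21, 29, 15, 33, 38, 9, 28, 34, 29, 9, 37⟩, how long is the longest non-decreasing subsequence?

Scanning left to right, the best length ending at each element is: 12→1, 6→1, 21→2, 29→3, 15→2, 33→4, 38→5, 9→2, 28→3, 34→5, 29→4, 9→3, 37→6.
So the longest non-decreasing subsequence has length 6, e.g. 12, 21, 29, 33, 34, 37.

6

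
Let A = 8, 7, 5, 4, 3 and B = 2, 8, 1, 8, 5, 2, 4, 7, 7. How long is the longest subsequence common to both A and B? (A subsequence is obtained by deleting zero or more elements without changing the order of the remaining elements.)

Backtracking the LCS table gives one alignment: 8 (A1,B4) → 5 (A3,B5) → 4 (A4,B7).
So the longest common subsequence has length 3.

3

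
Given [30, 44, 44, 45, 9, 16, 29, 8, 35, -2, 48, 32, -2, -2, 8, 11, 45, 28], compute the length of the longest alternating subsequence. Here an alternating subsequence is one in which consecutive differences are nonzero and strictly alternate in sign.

A longest alternating subsequence is 30, 44, 9, 16, 8, 35, -2, 48, 32, 45, 28 (positions 1,2,5,6,8,9,10,11,12,17,18); its 10 consecutive differences strictly alternate in sign, and length 11 is optimal.

11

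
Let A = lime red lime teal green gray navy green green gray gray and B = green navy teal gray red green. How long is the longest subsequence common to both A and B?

Backtracking the LCS table gives one alignment: teal (A4,B3) → gray (A6,B4) → green (A9,B6).
So the longest common subsequence has length 3.

3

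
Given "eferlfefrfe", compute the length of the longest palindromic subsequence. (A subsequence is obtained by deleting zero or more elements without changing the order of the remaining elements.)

9

Using dp[i][j] = 2 + dp[i+1][j−1] if the ends match, else max(dp[i+1][j], dp[i][j−1]):
dp[1][11] = 9. A witness is efrfefrfe at positions 1,2,4,6,7,8,9,10,11.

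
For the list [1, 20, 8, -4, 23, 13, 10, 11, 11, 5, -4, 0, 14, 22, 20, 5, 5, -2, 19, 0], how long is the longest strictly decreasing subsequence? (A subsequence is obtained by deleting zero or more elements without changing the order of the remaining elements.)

6

One longest decreasing subsequence is 20, 13, 10, 5, 0, -2 (positions 2,6,7,10,12,18), of length 6; no longer one exists.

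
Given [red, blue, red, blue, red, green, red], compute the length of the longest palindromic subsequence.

5

Using dp[i][j] = 2 + dp[i+1][j−1] if the ends match, else max(dp[i+1][j], dp[i][j−1]):
dp[1][7] = 5. A witness is red red blue red red at positions 1,3,4,5,7.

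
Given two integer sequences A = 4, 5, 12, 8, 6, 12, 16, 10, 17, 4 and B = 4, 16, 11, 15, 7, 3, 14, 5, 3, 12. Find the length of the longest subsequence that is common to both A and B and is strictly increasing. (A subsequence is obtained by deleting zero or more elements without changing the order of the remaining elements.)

3

For each value that appears in both, track the longest common increasing run ending there.
The best achievable length is 3; one witness is 4, 5, 12 (A-positions 1,2,3, B-positions 1,8,10).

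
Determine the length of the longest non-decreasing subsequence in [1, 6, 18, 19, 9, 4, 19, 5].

Scanning left to right, the best length ending at each element is: 1→1, 6→2, 18→3, 19→4, 9→3, 4→2, 19→5, 5→3.
So the longest non-decreasing subsequence has length 5, e.g. 1, 6, 18, 19, 19.

5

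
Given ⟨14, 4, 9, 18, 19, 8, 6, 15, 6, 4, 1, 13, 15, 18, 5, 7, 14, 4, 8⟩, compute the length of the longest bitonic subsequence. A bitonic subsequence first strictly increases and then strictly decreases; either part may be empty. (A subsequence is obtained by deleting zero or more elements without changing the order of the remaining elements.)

8

Let inc[i] be the LIS ending at i and dec[i] the longest strictly decreasing subsequence starting at i. inc = [1, 1, 2, 3, 4, 2, 2, 3, 2, 1, 1, 3, 4, 5, 2, 3, 4, 2, 4], dec = [6, 2, 5, 5, 5, 4, 3, 4, 3, 2, 1, 3, 3, 3, 2, 2, 2, 1, 1].
max_i inc[i]+dec[i]−1 = 8, with one witness 4, 9, 18, 19, 15, 13, 7, 4.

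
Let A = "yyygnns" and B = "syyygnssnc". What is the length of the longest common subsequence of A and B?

6

Backtracking the LCS table gives one alignment: y (A1,B2) → y (A2,B3) → y (A3,B4) → g (A4,B5) → n (A5,B6) → n (A6,B9).
So the longest common subsequence has length 6.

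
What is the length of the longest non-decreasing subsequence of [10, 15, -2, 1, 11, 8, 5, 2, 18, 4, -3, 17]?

Let dp[i] be the longest non-decreasing subsequence ending at position i. Then dp = [1, 2, 1, 2, 3, 3, 3, 3, 4, 4, 1, 5].
The maximum is 5; one witness is -2, 1, 2, 4, 17 at positions 3,4,8,10,12.

5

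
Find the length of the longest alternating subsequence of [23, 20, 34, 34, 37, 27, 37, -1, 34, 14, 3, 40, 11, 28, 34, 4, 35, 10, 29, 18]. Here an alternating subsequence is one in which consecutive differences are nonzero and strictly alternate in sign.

16

A longest alternating subsequence is 23, 20, 34, 27, 37, -1, 34, 14, 40, 11, 28, 4, 35, 10, 29, 18 (positions 1,2,3,6,7,8,9,10,12,13,14,16,17,18,19,20); its 15 consecutive differences strictly alternate in sign, and length 16 is optimal.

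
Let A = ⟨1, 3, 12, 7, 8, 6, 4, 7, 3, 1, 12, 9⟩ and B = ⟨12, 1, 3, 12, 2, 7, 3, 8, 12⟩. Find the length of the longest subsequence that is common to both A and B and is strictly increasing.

For each value that appears in both, track the longest common increasing run ending there.
The best achievable length is 5; one witness is 1, 3, 7, 8, 12 (A-positions 1,2,4,5,11, B-positions 2,3,6,8,9).

5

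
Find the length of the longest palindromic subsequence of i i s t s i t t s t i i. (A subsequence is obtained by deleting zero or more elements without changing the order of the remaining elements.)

10

One longest palindromic subsequence is iitsttstii (positions 1,2,4,5,7,8,9,10,11,12); it reads the same forward and backward, and the interval DP gives dp[1][12] = 10.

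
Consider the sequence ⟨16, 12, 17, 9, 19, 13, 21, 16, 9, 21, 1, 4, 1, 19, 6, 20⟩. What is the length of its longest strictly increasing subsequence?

One longest increasing subsequence is 12, 13, 16, 19, 20 (positions 2,6,8,14,16), of length 5; no longer one exists.

5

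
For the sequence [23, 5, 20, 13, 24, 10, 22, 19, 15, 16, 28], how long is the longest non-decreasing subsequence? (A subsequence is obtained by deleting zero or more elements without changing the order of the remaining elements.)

5

One longest non-decreasing subsequence is 5, 13, 15, 16, 28 (positions 2,4,9,10,11), of length 5; no longer one exists.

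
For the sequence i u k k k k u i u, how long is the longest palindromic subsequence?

8

One longest palindromic subsequence is iukkkkui (positions 1,2,3,4,5,6,7,8); it reads the same forward and backward, and the interval DP gives dp[1][9] = 8.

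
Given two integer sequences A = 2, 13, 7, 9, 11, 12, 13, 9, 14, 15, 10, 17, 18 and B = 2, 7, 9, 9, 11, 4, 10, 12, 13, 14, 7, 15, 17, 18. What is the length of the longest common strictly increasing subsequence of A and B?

10

For each value that appears in both, track the longest common increasing run ending there.
The best achievable length is 10; one witness is 2, 7, 9, 11, 12, 13, 14, 15, 17, 18 (A-positions 1,3,4,5,6,7,9,10,12,13, B-positions 1,2,3,5,8,9,10,12,13,14).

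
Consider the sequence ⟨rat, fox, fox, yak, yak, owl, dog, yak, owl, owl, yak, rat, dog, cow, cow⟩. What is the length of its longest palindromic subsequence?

One longest palindromic subsequence is rat yak owl owl owl yak rat (positions 1,4,6,9,10,11,12); it reads the same forward and backward, and the interval DP gives dp[1][15] = 7.

7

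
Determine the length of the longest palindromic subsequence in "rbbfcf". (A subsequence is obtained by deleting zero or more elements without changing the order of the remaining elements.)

3

One longest palindromic subsequence is fcf (positions 4,5,6); it reads the same forward and backward, and the interval DP gives dp[1][6] = 3.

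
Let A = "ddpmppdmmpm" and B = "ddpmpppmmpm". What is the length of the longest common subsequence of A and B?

A longest common subsequence is ddpmppmmpm (length 10); the LCS DP confirms no longer common subsequence exists.

10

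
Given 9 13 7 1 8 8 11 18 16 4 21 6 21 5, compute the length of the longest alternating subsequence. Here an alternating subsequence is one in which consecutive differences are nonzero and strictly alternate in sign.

9

A longest alternating subsequence is 9, 13, 7, 18, 16, 21, 6, 21, 5 (positions 1,2,3,8,9,11,12,13,14); its 8 consecutive differences strictly alternate in sign, and length 9 is optimal.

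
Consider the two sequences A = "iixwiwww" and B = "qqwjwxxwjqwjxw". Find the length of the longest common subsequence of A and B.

4

A longest common subsequence is xwww (length 4); the LCS DP confirms no longer common subsequence exists.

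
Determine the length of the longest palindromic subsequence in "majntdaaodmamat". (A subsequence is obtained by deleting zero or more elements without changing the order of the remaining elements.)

8

One longest palindromic subsequence is madaadam (positions 1,2,6,7,8,10,12,13); it reads the same forward and backward, and the interval DP gives dp[1][15] = 8.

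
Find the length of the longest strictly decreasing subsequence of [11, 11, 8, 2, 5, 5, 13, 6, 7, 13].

3

One longest decreasing subsequence is 11, 8, 2 (positions 1,3,4), of length 3; no longer one exists.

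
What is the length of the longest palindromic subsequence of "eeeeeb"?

5

One longest palindromic subsequence is eeeee (positions 1,2,3,4,5); it reads the same forward and backward, and the interval DP gives dp[1][6] = 5.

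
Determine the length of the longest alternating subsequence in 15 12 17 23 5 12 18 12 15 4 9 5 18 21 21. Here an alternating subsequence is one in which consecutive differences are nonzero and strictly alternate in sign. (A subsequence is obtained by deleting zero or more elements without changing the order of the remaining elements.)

A longest alternating subsequence is 15, 12, 17, 5, 18, 12, 15, 4, 9, 5, 18 (positions 1,2,3,5,7,8,9,10,11,12,13); its 10 consecutive differences strictly alternate in sign, and length 11 is optimal.

11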